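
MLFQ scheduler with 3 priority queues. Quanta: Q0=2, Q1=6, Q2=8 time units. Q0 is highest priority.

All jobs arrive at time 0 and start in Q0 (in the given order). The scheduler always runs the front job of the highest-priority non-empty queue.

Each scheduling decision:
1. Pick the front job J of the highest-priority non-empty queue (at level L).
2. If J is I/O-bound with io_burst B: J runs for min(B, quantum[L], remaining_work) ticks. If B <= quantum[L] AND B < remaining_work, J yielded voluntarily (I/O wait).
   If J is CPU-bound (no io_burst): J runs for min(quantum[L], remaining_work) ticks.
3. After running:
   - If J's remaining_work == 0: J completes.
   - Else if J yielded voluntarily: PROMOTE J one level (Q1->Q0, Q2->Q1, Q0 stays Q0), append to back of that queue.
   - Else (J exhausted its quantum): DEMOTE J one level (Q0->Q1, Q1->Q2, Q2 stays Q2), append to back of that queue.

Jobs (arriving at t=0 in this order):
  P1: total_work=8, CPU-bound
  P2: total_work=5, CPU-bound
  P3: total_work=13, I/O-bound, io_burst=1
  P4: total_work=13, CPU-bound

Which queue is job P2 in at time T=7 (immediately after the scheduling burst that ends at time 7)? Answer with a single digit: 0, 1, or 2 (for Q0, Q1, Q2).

Answer: 1

Derivation:
t=0-2: P1@Q0 runs 2, rem=6, quantum used, demote→Q1. Q0=[P2,P3,P4] Q1=[P1] Q2=[]
t=2-4: P2@Q0 runs 2, rem=3, quantum used, demote→Q1. Q0=[P3,P4] Q1=[P1,P2] Q2=[]
t=4-5: P3@Q0 runs 1, rem=12, I/O yield, promote→Q0. Q0=[P4,P3] Q1=[P1,P2] Q2=[]
t=5-7: P4@Q0 runs 2, rem=11, quantum used, demote→Q1. Q0=[P3] Q1=[P1,P2,P4] Q2=[]
t=7-8: P3@Q0 runs 1, rem=11, I/O yield, promote→Q0. Q0=[P3] Q1=[P1,P2,P4] Q2=[]
t=8-9: P3@Q0 runs 1, rem=10, I/O yield, promote→Q0. Q0=[P3] Q1=[P1,P2,P4] Q2=[]
t=9-10: P3@Q0 runs 1, rem=9, I/O yield, promote→Q0. Q0=[P3] Q1=[P1,P2,P4] Q2=[]
t=10-11: P3@Q0 runs 1, rem=8, I/O yield, promote→Q0. Q0=[P3] Q1=[P1,P2,P4] Q2=[]
t=11-12: P3@Q0 runs 1, rem=7, I/O yield, promote→Q0. Q0=[P3] Q1=[P1,P2,P4] Q2=[]
t=12-13: P3@Q0 runs 1, rem=6, I/O yield, promote→Q0. Q0=[P3] Q1=[P1,P2,P4] Q2=[]
t=13-14: P3@Q0 runs 1, rem=5, I/O yield, promote→Q0. Q0=[P3] Q1=[P1,P2,P4] Q2=[]
t=14-15: P3@Q0 runs 1, rem=4, I/O yield, promote→Q0. Q0=[P3] Q1=[P1,P2,P4] Q2=[]
t=15-16: P3@Q0 runs 1, rem=3, I/O yield, promote→Q0. Q0=[P3] Q1=[P1,P2,P4] Q2=[]
t=16-17: P3@Q0 runs 1, rem=2, I/O yield, promote→Q0. Q0=[P3] Q1=[P1,P2,P4] Q2=[]
t=17-18: P3@Q0 runs 1, rem=1, I/O yield, promote→Q0. Q0=[P3] Q1=[P1,P2,P4] Q2=[]
t=18-19: P3@Q0 runs 1, rem=0, completes. Q0=[] Q1=[P1,P2,P4] Q2=[]
t=19-25: P1@Q1 runs 6, rem=0, completes. Q0=[] Q1=[P2,P4] Q2=[]
t=25-28: P2@Q1 runs 3, rem=0, completes. Q0=[] Q1=[P4] Q2=[]
t=28-34: P4@Q1 runs 6, rem=5, quantum used, demote→Q2. Q0=[] Q1=[] Q2=[P4]
t=34-39: P4@Q2 runs 5, rem=0, completes. Q0=[] Q1=[] Q2=[]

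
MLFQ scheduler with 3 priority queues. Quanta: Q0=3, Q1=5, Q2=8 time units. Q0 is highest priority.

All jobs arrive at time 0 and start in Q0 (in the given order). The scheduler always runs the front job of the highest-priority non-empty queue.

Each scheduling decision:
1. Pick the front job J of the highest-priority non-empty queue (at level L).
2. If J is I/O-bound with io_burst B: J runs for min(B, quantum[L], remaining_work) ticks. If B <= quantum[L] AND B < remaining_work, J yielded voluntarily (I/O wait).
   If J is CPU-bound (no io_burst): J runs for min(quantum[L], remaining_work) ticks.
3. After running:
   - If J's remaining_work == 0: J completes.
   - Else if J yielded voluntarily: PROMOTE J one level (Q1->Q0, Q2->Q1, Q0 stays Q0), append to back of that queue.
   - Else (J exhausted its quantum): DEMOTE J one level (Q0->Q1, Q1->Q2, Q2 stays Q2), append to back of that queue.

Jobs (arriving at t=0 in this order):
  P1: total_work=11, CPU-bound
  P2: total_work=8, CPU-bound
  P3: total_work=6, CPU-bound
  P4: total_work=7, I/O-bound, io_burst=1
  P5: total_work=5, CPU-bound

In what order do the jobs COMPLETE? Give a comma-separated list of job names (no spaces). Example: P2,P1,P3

Answer: P4,P2,P3,P5,P1

Derivation:
t=0-3: P1@Q0 runs 3, rem=8, quantum used, demote→Q1. Q0=[P2,P3,P4,P5] Q1=[P1] Q2=[]
t=3-6: P2@Q0 runs 3, rem=5, quantum used, demote→Q1. Q0=[P3,P4,P5] Q1=[P1,P2] Q2=[]
t=6-9: P3@Q0 runs 3, rem=3, quantum used, demote→Q1. Q0=[P4,P5] Q1=[P1,P2,P3] Q2=[]
t=9-10: P4@Q0 runs 1, rem=6, I/O yield, promote→Q0. Q0=[P5,P4] Q1=[P1,P2,P3] Q2=[]
t=10-13: P5@Q0 runs 3, rem=2, quantum used, demote→Q1. Q0=[P4] Q1=[P1,P2,P3,P5] Q2=[]
t=13-14: P4@Q0 runs 1, rem=5, I/O yield, promote→Q0. Q0=[P4] Q1=[P1,P2,P3,P5] Q2=[]
t=14-15: P4@Q0 runs 1, rem=4, I/O yield, promote→Q0. Q0=[P4] Q1=[P1,P2,P3,P5] Q2=[]
t=15-16: P4@Q0 runs 1, rem=3, I/O yield, promote→Q0. Q0=[P4] Q1=[P1,P2,P3,P5] Q2=[]
t=16-17: P4@Q0 runs 1, rem=2, I/O yield, promote→Q0. Q0=[P4] Q1=[P1,P2,P3,P5] Q2=[]
t=17-18: P4@Q0 runs 1, rem=1, I/O yield, promote→Q0. Q0=[P4] Q1=[P1,P2,P3,P5] Q2=[]
t=18-19: P4@Q0 runs 1, rem=0, completes. Q0=[] Q1=[P1,P2,P3,P5] Q2=[]
t=19-24: P1@Q1 runs 5, rem=3, quantum used, demote→Q2. Q0=[] Q1=[P2,P3,P5] Q2=[P1]
t=24-29: P2@Q1 runs 5, rem=0, completes. Q0=[] Q1=[P3,P5] Q2=[P1]
t=29-32: P3@Q1 runs 3, rem=0, completes. Q0=[] Q1=[P5] Q2=[P1]
t=32-34: P5@Q1 runs 2, rem=0, completes. Q0=[] Q1=[] Q2=[P1]
t=34-37: P1@Q2 runs 3, rem=0, completes. Q0=[] Q1=[] Q2=[]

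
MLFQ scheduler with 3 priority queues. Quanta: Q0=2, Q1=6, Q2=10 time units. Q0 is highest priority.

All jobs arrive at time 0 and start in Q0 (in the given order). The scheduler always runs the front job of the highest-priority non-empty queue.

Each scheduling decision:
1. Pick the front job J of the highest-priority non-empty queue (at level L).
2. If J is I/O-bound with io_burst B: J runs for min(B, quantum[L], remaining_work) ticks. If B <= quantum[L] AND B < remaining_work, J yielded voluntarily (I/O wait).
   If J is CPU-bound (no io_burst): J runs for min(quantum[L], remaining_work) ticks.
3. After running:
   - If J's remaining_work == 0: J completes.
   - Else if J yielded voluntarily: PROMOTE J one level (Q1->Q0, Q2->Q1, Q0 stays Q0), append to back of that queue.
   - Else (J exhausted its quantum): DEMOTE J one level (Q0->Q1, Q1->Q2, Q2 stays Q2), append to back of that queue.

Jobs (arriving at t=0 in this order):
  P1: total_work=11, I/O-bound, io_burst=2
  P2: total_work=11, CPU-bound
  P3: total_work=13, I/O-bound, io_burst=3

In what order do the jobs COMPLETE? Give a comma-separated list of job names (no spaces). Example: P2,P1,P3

t=0-2: P1@Q0 runs 2, rem=9, I/O yield, promote→Q0. Q0=[P2,P3,P1] Q1=[] Q2=[]
t=2-4: P2@Q0 runs 2, rem=9, quantum used, demote→Q1. Q0=[P3,P1] Q1=[P2] Q2=[]
t=4-6: P3@Q0 runs 2, rem=11, quantum used, demote→Q1. Q0=[P1] Q1=[P2,P3] Q2=[]
t=6-8: P1@Q0 runs 2, rem=7, I/O yield, promote→Q0. Q0=[P1] Q1=[P2,P3] Q2=[]
t=8-10: P1@Q0 runs 2, rem=5, I/O yield, promote→Q0. Q0=[P1] Q1=[P2,P3] Q2=[]
t=10-12: P1@Q0 runs 2, rem=3, I/O yield, promote→Q0. Q0=[P1] Q1=[P2,P3] Q2=[]
t=12-14: P1@Q0 runs 2, rem=1, I/O yield, promote→Q0. Q0=[P1] Q1=[P2,P3] Q2=[]
t=14-15: P1@Q0 runs 1, rem=0, completes. Q0=[] Q1=[P2,P3] Q2=[]
t=15-21: P2@Q1 runs 6, rem=3, quantum used, demote→Q2. Q0=[] Q1=[P3] Q2=[P2]
t=21-24: P3@Q1 runs 3, rem=8, I/O yield, promote→Q0. Q0=[P3] Q1=[] Q2=[P2]
t=24-26: P3@Q0 runs 2, rem=6, quantum used, demote→Q1. Q0=[] Q1=[P3] Q2=[P2]
t=26-29: P3@Q1 runs 3, rem=3, I/O yield, promote→Q0. Q0=[P3] Q1=[] Q2=[P2]
t=29-31: P3@Q0 runs 2, rem=1, quantum used, demote→Q1. Q0=[] Q1=[P3] Q2=[P2]
t=31-32: P3@Q1 runs 1, rem=0, completes. Q0=[] Q1=[] Q2=[P2]
t=32-35: P2@Q2 runs 3, rem=0, completes. Q0=[] Q1=[] Q2=[]

Answer: P1,P3,P2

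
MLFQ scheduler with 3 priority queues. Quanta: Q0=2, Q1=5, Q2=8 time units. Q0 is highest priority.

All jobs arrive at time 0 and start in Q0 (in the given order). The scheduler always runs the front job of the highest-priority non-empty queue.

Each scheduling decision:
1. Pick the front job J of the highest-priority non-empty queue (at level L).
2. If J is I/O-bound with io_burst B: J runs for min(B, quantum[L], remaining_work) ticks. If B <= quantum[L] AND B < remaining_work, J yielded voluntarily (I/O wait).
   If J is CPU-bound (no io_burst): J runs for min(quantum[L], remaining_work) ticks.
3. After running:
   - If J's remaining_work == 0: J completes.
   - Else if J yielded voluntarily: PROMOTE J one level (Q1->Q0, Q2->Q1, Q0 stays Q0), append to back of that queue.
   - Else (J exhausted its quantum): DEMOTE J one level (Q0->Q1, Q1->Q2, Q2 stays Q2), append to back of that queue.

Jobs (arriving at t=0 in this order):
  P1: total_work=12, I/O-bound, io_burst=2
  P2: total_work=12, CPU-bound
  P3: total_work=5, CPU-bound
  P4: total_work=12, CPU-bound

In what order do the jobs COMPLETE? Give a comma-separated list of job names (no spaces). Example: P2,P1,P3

Answer: P1,P3,P2,P4

Derivation:
t=0-2: P1@Q0 runs 2, rem=10, I/O yield, promote→Q0. Q0=[P2,P3,P4,P1] Q1=[] Q2=[]
t=2-4: P2@Q0 runs 2, rem=10, quantum used, demote→Q1. Q0=[P3,P4,P1] Q1=[P2] Q2=[]
t=4-6: P3@Q0 runs 2, rem=3, quantum used, demote→Q1. Q0=[P4,P1] Q1=[P2,P3] Q2=[]
t=6-8: P4@Q0 runs 2, rem=10, quantum used, demote→Q1. Q0=[P1] Q1=[P2,P3,P4] Q2=[]
t=8-10: P1@Q0 runs 2, rem=8, I/O yield, promote→Q0. Q0=[P1] Q1=[P2,P3,P4] Q2=[]
t=10-12: P1@Q0 runs 2, rem=6, I/O yield, promote→Q0. Q0=[P1] Q1=[P2,P3,P4] Q2=[]
t=12-14: P1@Q0 runs 2, rem=4, I/O yield, promote→Q0. Q0=[P1] Q1=[P2,P3,P4] Q2=[]
t=14-16: P1@Q0 runs 2, rem=2, I/O yield, promote→Q0. Q0=[P1] Q1=[P2,P3,P4] Q2=[]
t=16-18: P1@Q0 runs 2, rem=0, completes. Q0=[] Q1=[P2,P3,P4] Q2=[]
t=18-23: P2@Q1 runs 5, rem=5, quantum used, demote→Q2. Q0=[] Q1=[P3,P4] Q2=[P2]
t=23-26: P3@Q1 runs 3, rem=0, completes. Q0=[] Q1=[P4] Q2=[P2]
t=26-31: P4@Q1 runs 5, rem=5, quantum used, demote→Q2. Q0=[] Q1=[] Q2=[P2,P4]
t=31-36: P2@Q2 runs 5, rem=0, completes. Q0=[] Q1=[] Q2=[P4]
t=36-41: P4@Q2 runs 5, rem=0, completes. Q0=[] Q1=[] Q2=[]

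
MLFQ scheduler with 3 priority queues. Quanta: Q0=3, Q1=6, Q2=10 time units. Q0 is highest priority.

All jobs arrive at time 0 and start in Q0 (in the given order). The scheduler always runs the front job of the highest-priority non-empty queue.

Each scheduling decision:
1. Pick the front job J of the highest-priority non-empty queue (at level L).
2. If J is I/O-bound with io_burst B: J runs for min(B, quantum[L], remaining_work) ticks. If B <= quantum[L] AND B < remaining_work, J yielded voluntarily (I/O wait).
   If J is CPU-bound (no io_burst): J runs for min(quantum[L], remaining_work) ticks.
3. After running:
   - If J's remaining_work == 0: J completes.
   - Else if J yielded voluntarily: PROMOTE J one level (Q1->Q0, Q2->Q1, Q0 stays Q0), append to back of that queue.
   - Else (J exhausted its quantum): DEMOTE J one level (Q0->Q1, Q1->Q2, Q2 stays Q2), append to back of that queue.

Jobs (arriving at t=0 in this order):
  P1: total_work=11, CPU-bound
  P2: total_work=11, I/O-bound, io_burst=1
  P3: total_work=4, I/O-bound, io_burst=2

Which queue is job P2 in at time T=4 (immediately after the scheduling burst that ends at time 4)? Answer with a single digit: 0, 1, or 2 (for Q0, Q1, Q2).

t=0-3: P1@Q0 runs 3, rem=8, quantum used, demote→Q1. Q0=[P2,P3] Q1=[P1] Q2=[]
t=3-4: P2@Q0 runs 1, rem=10, I/O yield, promote→Q0. Q0=[P3,P2] Q1=[P1] Q2=[]
t=4-6: P3@Q0 runs 2, rem=2, I/O yield, promote→Q0. Q0=[P2,P3] Q1=[P1] Q2=[]
t=6-7: P2@Q0 runs 1, rem=9, I/O yield, promote→Q0. Q0=[P3,P2] Q1=[P1] Q2=[]
t=7-9: P3@Q0 runs 2, rem=0, completes. Q0=[P2] Q1=[P1] Q2=[]
t=9-10: P2@Q0 runs 1, rem=8, I/O yield, promote→Q0. Q0=[P2] Q1=[P1] Q2=[]
t=10-11: P2@Q0 runs 1, rem=7, I/O yield, promote→Q0. Q0=[P2] Q1=[P1] Q2=[]
t=11-12: P2@Q0 runs 1, rem=6, I/O yield, promote→Q0. Q0=[P2] Q1=[P1] Q2=[]
t=12-13: P2@Q0 runs 1, rem=5, I/O yield, promote→Q0. Q0=[P2] Q1=[P1] Q2=[]
t=13-14: P2@Q0 runs 1, rem=4, I/O yield, promote→Q0. Q0=[P2] Q1=[P1] Q2=[]
t=14-15: P2@Q0 runs 1, rem=3, I/O yield, promote→Q0. Q0=[P2] Q1=[P1] Q2=[]
t=15-16: P2@Q0 runs 1, rem=2, I/O yield, promote→Q0. Q0=[P2] Q1=[P1] Q2=[]
t=16-17: P2@Q0 runs 1, rem=1, I/O yield, promote→Q0. Q0=[P2] Q1=[P1] Q2=[]
t=17-18: P2@Q0 runs 1, rem=0, completes. Q0=[] Q1=[P1] Q2=[]
t=18-24: P1@Q1 runs 6, rem=2, quantum used, demote→Q2. Q0=[] Q1=[] Q2=[P1]
t=24-26: P1@Q2 runs 2, rem=0, completes. Q0=[] Q1=[] Q2=[]

Answer: 0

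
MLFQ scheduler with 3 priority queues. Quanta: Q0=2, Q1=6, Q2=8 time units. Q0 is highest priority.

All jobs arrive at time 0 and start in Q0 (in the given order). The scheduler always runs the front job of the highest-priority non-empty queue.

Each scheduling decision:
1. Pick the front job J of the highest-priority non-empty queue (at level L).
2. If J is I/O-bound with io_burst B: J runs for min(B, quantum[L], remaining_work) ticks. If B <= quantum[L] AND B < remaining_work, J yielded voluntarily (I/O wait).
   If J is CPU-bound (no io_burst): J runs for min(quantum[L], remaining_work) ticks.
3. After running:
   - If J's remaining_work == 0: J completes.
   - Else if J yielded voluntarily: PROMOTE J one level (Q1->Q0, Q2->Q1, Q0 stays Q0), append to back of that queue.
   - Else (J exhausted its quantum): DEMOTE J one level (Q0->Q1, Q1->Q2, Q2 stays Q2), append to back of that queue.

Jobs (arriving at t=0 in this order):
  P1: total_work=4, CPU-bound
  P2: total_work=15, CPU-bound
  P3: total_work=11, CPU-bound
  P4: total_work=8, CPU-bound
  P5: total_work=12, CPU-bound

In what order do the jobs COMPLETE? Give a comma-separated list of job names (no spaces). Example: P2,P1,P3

Answer: P1,P4,P2,P3,P5

Derivation:
t=0-2: P1@Q0 runs 2, rem=2, quantum used, demote→Q1. Q0=[P2,P3,P4,P5] Q1=[P1] Q2=[]
t=2-4: P2@Q0 runs 2, rem=13, quantum used, demote→Q1. Q0=[P3,P4,P5] Q1=[P1,P2] Q2=[]
t=4-6: P3@Q0 runs 2, rem=9, quantum used, demote→Q1. Q0=[P4,P5] Q1=[P1,P2,P3] Q2=[]
t=6-8: P4@Q0 runs 2, rem=6, quantum used, demote→Q1. Q0=[P5] Q1=[P1,P2,P3,P4] Q2=[]
t=8-10: P5@Q0 runs 2, rem=10, quantum used, demote→Q1. Q0=[] Q1=[P1,P2,P3,P4,P5] Q2=[]
t=10-12: P1@Q1 runs 2, rem=0, completes. Q0=[] Q1=[P2,P3,P4,P5] Q2=[]
t=12-18: P2@Q1 runs 6, rem=7, quantum used, demote→Q2. Q0=[] Q1=[P3,P4,P5] Q2=[P2]
t=18-24: P3@Q1 runs 6, rem=3, quantum used, demote→Q2. Q0=[] Q1=[P4,P5] Q2=[P2,P3]
t=24-30: P4@Q1 runs 6, rem=0, completes. Q0=[] Q1=[P5] Q2=[P2,P3]
t=30-36: P5@Q1 runs 6, rem=4, quantum used, demote→Q2. Q0=[] Q1=[] Q2=[P2,P3,P5]
t=36-43: P2@Q2 runs 7, rem=0, completes. Q0=[] Q1=[] Q2=[P3,P5]
t=43-46: P3@Q2 runs 3, rem=0, completes. Q0=[] Q1=[] Q2=[P5]
t=46-50: P5@Q2 runs 4, rem=0, completes. Q0=[] Q1=[] Q2=[]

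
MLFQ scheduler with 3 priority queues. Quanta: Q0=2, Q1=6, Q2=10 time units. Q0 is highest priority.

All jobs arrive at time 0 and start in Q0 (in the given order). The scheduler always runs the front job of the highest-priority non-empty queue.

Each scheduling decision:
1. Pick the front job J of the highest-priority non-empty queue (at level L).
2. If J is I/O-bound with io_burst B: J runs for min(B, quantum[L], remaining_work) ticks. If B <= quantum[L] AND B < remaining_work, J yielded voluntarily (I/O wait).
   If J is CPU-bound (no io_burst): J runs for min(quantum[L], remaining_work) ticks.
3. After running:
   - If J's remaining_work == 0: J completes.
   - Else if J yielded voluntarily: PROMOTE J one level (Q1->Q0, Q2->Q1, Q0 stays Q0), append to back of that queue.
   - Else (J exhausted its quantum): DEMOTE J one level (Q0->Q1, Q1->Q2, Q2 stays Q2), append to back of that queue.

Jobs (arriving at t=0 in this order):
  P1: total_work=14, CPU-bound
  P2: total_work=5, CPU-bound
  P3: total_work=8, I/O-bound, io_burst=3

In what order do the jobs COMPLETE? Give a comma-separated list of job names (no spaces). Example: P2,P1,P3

Answer: P2,P3,P1

Derivation:
t=0-2: P1@Q0 runs 2, rem=12, quantum used, demote→Q1. Q0=[P2,P3] Q1=[P1] Q2=[]
t=2-4: P2@Q0 runs 2, rem=3, quantum used, demote→Q1. Q0=[P3] Q1=[P1,P2] Q2=[]
t=4-6: P3@Q0 runs 2, rem=6, quantum used, demote→Q1. Q0=[] Q1=[P1,P2,P3] Q2=[]
t=6-12: P1@Q1 runs 6, rem=6, quantum used, demote→Q2. Q0=[] Q1=[P2,P3] Q2=[P1]
t=12-15: P2@Q1 runs 3, rem=0, completes. Q0=[] Q1=[P3] Q2=[P1]
t=15-18: P3@Q1 runs 3, rem=3, I/O yield, promote→Q0. Q0=[P3] Q1=[] Q2=[P1]
t=18-20: P3@Q0 runs 2, rem=1, quantum used, demote→Q1. Q0=[] Q1=[P3] Q2=[P1]
t=20-21: P3@Q1 runs 1, rem=0, completes. Q0=[] Q1=[] Q2=[P1]
t=21-27: P1@Q2 runs 6, rem=0, completes. Q0=[] Q1=[] Q2=[]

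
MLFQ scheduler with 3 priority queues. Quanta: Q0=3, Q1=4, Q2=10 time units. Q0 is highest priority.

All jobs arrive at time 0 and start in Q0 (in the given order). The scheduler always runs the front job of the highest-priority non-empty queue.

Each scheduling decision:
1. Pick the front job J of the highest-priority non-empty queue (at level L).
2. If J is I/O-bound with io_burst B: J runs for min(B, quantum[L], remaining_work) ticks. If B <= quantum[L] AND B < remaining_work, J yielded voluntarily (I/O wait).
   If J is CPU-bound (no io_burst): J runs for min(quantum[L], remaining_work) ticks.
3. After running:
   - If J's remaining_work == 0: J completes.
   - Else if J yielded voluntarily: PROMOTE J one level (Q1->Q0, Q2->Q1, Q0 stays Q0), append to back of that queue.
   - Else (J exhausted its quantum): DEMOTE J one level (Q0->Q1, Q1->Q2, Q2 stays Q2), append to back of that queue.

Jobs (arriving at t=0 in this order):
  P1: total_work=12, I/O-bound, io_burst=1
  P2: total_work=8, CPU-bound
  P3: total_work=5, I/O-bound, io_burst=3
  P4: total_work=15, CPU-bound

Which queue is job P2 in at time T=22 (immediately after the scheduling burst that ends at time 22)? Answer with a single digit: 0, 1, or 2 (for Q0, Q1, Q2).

Answer: 1

Derivation:
t=0-1: P1@Q0 runs 1, rem=11, I/O yield, promote→Q0. Q0=[P2,P3,P4,P1] Q1=[] Q2=[]
t=1-4: P2@Q0 runs 3, rem=5, quantum used, demote→Q1. Q0=[P3,P4,P1] Q1=[P2] Q2=[]
t=4-7: P3@Q0 runs 3, rem=2, I/O yield, promote→Q0. Q0=[P4,P1,P3] Q1=[P2] Q2=[]
t=7-10: P4@Q0 runs 3, rem=12, quantum used, demote→Q1. Q0=[P1,P3] Q1=[P2,P4] Q2=[]
t=10-11: P1@Q0 runs 1, rem=10, I/O yield, promote→Q0. Q0=[P3,P1] Q1=[P2,P4] Q2=[]
t=11-13: P3@Q0 runs 2, rem=0, completes. Q0=[P1] Q1=[P2,P4] Q2=[]
t=13-14: P1@Q0 runs 1, rem=9, I/O yield, promote→Q0. Q0=[P1] Q1=[P2,P4] Q2=[]
t=14-15: P1@Q0 runs 1, rem=8, I/O yield, promote→Q0. Q0=[P1] Q1=[P2,P4] Q2=[]
t=15-16: P1@Q0 runs 1, rem=7, I/O yield, promote→Q0. Q0=[P1] Q1=[P2,P4] Q2=[]
t=16-17: P1@Q0 runs 1, rem=6, I/O yield, promote→Q0. Q0=[P1] Q1=[P2,P4] Q2=[]
t=17-18: P1@Q0 runs 1, rem=5, I/O yield, promote→Q0. Q0=[P1] Q1=[P2,P4] Q2=[]
t=18-19: P1@Q0 runs 1, rem=4, I/O yield, promote→Q0. Q0=[P1] Q1=[P2,P4] Q2=[]
t=19-20: P1@Q0 runs 1, rem=3, I/O yield, promote→Q0. Q0=[P1] Q1=[P2,P4] Q2=[]
t=20-21: P1@Q0 runs 1, rem=2, I/O yield, promote→Q0. Q0=[P1] Q1=[P2,P4] Q2=[]
t=21-22: P1@Q0 runs 1, rem=1, I/O yield, promote→Q0. Q0=[P1] Q1=[P2,P4] Q2=[]
t=22-23: P1@Q0 runs 1, rem=0, completes. Q0=[] Q1=[P2,P4] Q2=[]
t=23-27: P2@Q1 runs 4, rem=1, quantum used, demote→Q2. Q0=[] Q1=[P4] Q2=[P2]
t=27-31: P4@Q1 runs 4, rem=8, quantum used, demote→Q2. Q0=[] Q1=[] Q2=[P2,P4]
t=31-32: P2@Q2 runs 1, rem=0, completes. Q0=[] Q1=[] Q2=[P4]
t=32-40: P4@Q2 runs 8, rem=0, completes. Q0=[] Q1=[] Q2=[]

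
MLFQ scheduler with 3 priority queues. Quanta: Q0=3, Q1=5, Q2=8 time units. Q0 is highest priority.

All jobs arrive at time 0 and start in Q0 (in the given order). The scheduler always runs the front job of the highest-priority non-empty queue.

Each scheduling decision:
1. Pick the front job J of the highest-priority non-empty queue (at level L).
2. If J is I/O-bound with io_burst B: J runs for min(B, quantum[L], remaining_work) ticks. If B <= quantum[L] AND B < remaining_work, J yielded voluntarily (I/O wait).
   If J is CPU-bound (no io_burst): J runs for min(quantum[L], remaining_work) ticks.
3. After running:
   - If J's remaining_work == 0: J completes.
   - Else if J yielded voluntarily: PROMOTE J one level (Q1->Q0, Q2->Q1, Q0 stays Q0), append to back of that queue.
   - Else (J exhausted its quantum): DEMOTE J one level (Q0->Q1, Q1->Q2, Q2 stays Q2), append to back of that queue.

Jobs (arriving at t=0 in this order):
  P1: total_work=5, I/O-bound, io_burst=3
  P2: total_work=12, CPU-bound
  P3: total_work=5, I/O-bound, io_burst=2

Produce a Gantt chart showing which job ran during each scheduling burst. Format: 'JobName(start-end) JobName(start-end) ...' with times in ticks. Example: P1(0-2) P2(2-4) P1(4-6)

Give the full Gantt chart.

t=0-3: P1@Q0 runs 3, rem=2, I/O yield, promote→Q0. Q0=[P2,P3,P1] Q1=[] Q2=[]
t=3-6: P2@Q0 runs 3, rem=9, quantum used, demote→Q1. Q0=[P3,P1] Q1=[P2] Q2=[]
t=6-8: P3@Q0 runs 2, rem=3, I/O yield, promote→Q0. Q0=[P1,P3] Q1=[P2] Q2=[]
t=8-10: P1@Q0 runs 2, rem=0, completes. Q0=[P3] Q1=[P2] Q2=[]
t=10-12: P3@Q0 runs 2, rem=1, I/O yield, promote→Q0. Q0=[P3] Q1=[P2] Q2=[]
t=12-13: P3@Q0 runs 1, rem=0, completes. Q0=[] Q1=[P2] Q2=[]
t=13-18: P2@Q1 runs 5, rem=4, quantum used, demote→Q2. Q0=[] Q1=[] Q2=[P2]
t=18-22: P2@Q2 runs 4, rem=0, completes. Q0=[] Q1=[] Q2=[]

Answer: P1(0-3) P2(3-6) P3(6-8) P1(8-10) P3(10-12) P3(12-13) P2(13-18) P2(18-22)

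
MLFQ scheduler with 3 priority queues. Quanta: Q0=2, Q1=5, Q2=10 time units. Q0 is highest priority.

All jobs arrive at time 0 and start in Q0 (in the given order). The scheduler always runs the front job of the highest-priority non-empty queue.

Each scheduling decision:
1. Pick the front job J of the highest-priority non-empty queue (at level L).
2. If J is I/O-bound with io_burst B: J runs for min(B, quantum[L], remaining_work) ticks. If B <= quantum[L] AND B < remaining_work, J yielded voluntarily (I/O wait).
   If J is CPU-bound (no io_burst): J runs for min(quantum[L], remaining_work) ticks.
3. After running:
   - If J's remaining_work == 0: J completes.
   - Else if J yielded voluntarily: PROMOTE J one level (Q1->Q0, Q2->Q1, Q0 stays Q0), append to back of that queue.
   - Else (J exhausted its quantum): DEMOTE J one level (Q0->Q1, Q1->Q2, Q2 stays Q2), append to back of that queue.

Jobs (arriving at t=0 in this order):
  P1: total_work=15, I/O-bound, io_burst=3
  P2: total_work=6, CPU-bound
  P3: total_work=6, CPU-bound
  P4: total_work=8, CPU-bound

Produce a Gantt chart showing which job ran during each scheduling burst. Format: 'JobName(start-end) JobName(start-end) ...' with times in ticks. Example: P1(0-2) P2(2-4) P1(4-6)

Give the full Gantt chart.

t=0-2: P1@Q0 runs 2, rem=13, quantum used, demote→Q1. Q0=[P2,P3,P4] Q1=[P1] Q2=[]
t=2-4: P2@Q0 runs 2, rem=4, quantum used, demote→Q1. Q0=[P3,P4] Q1=[P1,P2] Q2=[]
t=4-6: P3@Q0 runs 2, rem=4, quantum used, demote→Q1. Q0=[P4] Q1=[P1,P2,P3] Q2=[]
t=6-8: P4@Q0 runs 2, rem=6, quantum used, demote→Q1. Q0=[] Q1=[P1,P2,P3,P4] Q2=[]
t=8-11: P1@Q1 runs 3, rem=10, I/O yield, promote→Q0. Q0=[P1] Q1=[P2,P3,P4] Q2=[]
t=11-13: P1@Q0 runs 2, rem=8, quantum used, demote→Q1. Q0=[] Q1=[P2,P3,P4,P1] Q2=[]
t=13-17: P2@Q1 runs 4, rem=0, completes. Q0=[] Q1=[P3,P4,P1] Q2=[]
t=17-21: P3@Q1 runs 4, rem=0, completes. Q0=[] Q1=[P4,P1] Q2=[]
t=21-26: P4@Q1 runs 5, rem=1, quantum used, demote→Q2. Q0=[] Q1=[P1] Q2=[P4]
t=26-29: P1@Q1 runs 3, rem=5, I/O yield, promote→Q0. Q0=[P1] Q1=[] Q2=[P4]
t=29-31: P1@Q0 runs 2, rem=3, quantum used, demote→Q1. Q0=[] Q1=[P1] Q2=[P4]
t=31-34: P1@Q1 runs 3, rem=0, completes. Q0=[] Q1=[] Q2=[P4]
t=34-35: P4@Q2 runs 1, rem=0, completes. Q0=[] Q1=[] Q2=[]

Answer: P1(0-2) P2(2-4) P3(4-6) P4(6-8) P1(8-11) P1(11-13) P2(13-17) P3(17-21) P4(21-26) P1(26-29) P1(29-31) P1(31-34) P4(34-35)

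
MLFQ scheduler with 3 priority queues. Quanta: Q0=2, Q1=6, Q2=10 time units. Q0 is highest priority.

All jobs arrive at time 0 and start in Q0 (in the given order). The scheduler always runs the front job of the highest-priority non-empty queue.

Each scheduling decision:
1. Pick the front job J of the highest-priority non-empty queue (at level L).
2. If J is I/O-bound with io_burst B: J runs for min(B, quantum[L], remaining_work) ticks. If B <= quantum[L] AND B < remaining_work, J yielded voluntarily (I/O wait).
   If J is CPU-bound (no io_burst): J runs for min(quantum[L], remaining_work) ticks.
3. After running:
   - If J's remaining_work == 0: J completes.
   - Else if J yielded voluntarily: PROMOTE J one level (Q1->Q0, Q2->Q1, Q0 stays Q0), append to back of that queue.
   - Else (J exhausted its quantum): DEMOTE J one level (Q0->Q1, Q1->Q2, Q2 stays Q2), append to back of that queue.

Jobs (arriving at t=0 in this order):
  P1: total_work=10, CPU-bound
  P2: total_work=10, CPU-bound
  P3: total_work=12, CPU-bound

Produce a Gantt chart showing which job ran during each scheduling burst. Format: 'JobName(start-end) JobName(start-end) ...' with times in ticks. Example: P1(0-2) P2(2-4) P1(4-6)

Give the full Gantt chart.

t=0-2: P1@Q0 runs 2, rem=8, quantum used, demote→Q1. Q0=[P2,P3] Q1=[P1] Q2=[]
t=2-4: P2@Q0 runs 2, rem=8, quantum used, demote→Q1. Q0=[P3] Q1=[P1,P2] Q2=[]
t=4-6: P3@Q0 runs 2, rem=10, quantum used, demote→Q1. Q0=[] Q1=[P1,P2,P3] Q2=[]
t=6-12: P1@Q1 runs 6, rem=2, quantum used, demote→Q2. Q0=[] Q1=[P2,P3] Q2=[P1]
t=12-18: P2@Q1 runs 6, rem=2, quantum used, demote→Q2. Q0=[] Q1=[P3] Q2=[P1,P2]
t=18-24: P3@Q1 runs 6, rem=4, quantum used, demote→Q2. Q0=[] Q1=[] Q2=[P1,P2,P3]
t=24-26: P1@Q2 runs 2, rem=0, completes. Q0=[] Q1=[] Q2=[P2,P3]
t=26-28: P2@Q2 runs 2, rem=0, completes. Q0=[] Q1=[] Q2=[P3]
t=28-32: P3@Q2 runs 4, rem=0, completes. Q0=[] Q1=[] Q2=[]

Answer: P1(0-2) P2(2-4) P3(4-6) P1(6-12) P2(12-18) P3(18-24) P1(24-26) P2(26-28) P3(28-32)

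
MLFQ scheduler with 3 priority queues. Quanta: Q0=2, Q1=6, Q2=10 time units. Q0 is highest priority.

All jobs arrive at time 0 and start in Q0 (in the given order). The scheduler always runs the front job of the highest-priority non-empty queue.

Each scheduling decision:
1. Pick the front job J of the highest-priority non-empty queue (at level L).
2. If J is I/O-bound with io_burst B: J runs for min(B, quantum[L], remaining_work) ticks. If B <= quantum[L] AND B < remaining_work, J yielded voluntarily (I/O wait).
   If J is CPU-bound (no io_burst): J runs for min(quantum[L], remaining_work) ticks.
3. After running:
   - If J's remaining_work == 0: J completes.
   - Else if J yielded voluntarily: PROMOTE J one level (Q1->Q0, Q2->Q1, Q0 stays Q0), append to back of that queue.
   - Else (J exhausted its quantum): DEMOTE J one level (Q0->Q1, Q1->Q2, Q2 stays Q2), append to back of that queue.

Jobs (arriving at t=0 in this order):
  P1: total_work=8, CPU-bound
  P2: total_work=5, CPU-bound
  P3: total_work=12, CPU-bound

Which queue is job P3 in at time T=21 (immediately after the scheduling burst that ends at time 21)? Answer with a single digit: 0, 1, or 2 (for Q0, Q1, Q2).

t=0-2: P1@Q0 runs 2, rem=6, quantum used, demote→Q1. Q0=[P2,P3] Q1=[P1] Q2=[]
t=2-4: P2@Q0 runs 2, rem=3, quantum used, demote→Q1. Q0=[P3] Q1=[P1,P2] Q2=[]
t=4-6: P3@Q0 runs 2, rem=10, quantum used, demote→Q1. Q0=[] Q1=[P1,P2,P3] Q2=[]
t=6-12: P1@Q1 runs 6, rem=0, completes. Q0=[] Q1=[P2,P3] Q2=[]
t=12-15: P2@Q1 runs 3, rem=0, completes. Q0=[] Q1=[P3] Q2=[]
t=15-21: P3@Q1 runs 6, rem=4, quantum used, demote→Q2. Q0=[] Q1=[] Q2=[P3]
t=21-25: P3@Q2 runs 4, rem=0, completes. Q0=[] Q1=[] Q2=[]

Answer: 2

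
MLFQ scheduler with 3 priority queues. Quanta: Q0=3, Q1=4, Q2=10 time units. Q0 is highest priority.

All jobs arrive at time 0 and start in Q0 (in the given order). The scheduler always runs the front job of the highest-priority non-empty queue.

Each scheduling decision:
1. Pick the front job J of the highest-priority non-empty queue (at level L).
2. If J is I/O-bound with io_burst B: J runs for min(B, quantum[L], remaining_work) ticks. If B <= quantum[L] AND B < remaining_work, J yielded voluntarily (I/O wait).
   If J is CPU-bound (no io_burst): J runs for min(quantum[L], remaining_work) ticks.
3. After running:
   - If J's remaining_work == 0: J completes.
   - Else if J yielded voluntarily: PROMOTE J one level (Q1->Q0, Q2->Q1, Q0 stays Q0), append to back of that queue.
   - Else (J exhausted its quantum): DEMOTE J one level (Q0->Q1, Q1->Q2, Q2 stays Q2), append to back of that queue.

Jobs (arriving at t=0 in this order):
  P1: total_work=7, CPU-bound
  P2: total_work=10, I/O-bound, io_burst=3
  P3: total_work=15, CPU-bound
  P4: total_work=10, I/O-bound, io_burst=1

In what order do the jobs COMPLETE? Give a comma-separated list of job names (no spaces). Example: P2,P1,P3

t=0-3: P1@Q0 runs 3, rem=4, quantum used, demote→Q1. Q0=[P2,P3,P4] Q1=[P1] Q2=[]
t=3-6: P2@Q0 runs 3, rem=7, I/O yield, promote→Q0. Q0=[P3,P4,P2] Q1=[P1] Q2=[]
t=6-9: P3@Q0 runs 3, rem=12, quantum used, demote→Q1. Q0=[P4,P2] Q1=[P1,P3] Q2=[]
t=9-10: P4@Q0 runs 1, rem=9, I/O yield, promote→Q0. Q0=[P2,P4] Q1=[P1,P3] Q2=[]
t=10-13: P2@Q0 runs 3, rem=4, I/O yield, promote→Q0. Q0=[P4,P2] Q1=[P1,P3] Q2=[]
t=13-14: P4@Q0 runs 1, rem=8, I/O yield, promote→Q0. Q0=[P2,P4] Q1=[P1,P3] Q2=[]
t=14-17: P2@Q0 runs 3, rem=1, I/O yield, promote→Q0. Q0=[P4,P2] Q1=[P1,P3] Q2=[]
t=17-18: P4@Q0 runs 1, rem=7, I/O yield, promote→Q0. Q0=[P2,P4] Q1=[P1,P3] Q2=[]
t=18-19: P2@Q0 runs 1, rem=0, completes. Q0=[P4] Q1=[P1,P3] Q2=[]
t=19-20: P4@Q0 runs 1, rem=6, I/O yield, promote→Q0. Q0=[P4] Q1=[P1,P3] Q2=[]
t=20-21: P4@Q0 runs 1, rem=5, I/O yield, promote→Q0. Q0=[P4] Q1=[P1,P3] Q2=[]
t=21-22: P4@Q0 runs 1, rem=4, I/O yield, promote→Q0. Q0=[P4] Q1=[P1,P3] Q2=[]
t=22-23: P4@Q0 runs 1, rem=3, I/O yield, promote→Q0. Q0=[P4] Q1=[P1,P3] Q2=[]
t=23-24: P4@Q0 runs 1, rem=2, I/O yield, promote→Q0. Q0=[P4] Q1=[P1,P3] Q2=[]
t=24-25: P4@Q0 runs 1, rem=1, I/O yield, promote→Q0. Q0=[P4] Q1=[P1,P3] Q2=[]
t=25-26: P4@Q0 runs 1, rem=0, completes. Q0=[] Q1=[P1,P3] Q2=[]
t=26-30: P1@Q1 runs 4, rem=0, completes. Q0=[] Q1=[P3] Q2=[]
t=30-34: P3@Q1 runs 4, rem=8, quantum used, demote→Q2. Q0=[] Q1=[] Q2=[P3]
t=34-42: P3@Q2 runs 8, rem=0, completes. Q0=[] Q1=[] Q2=[]

Answer: P2,P4,P1,P3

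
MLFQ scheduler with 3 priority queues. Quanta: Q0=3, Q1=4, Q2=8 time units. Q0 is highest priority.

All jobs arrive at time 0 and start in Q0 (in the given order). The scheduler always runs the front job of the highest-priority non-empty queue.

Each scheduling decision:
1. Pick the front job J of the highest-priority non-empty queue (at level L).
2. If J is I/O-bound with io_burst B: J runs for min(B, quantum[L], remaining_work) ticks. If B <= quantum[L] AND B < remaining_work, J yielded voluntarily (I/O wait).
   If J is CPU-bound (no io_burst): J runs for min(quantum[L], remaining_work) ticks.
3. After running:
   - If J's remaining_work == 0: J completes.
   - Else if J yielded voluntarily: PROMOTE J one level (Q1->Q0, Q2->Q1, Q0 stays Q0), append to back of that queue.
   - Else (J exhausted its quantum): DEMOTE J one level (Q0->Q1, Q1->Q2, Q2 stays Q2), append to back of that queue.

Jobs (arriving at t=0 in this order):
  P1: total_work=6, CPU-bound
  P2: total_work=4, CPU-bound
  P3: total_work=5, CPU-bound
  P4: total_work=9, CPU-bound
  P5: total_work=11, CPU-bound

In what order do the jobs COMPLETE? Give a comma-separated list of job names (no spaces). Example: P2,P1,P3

Answer: P1,P2,P3,P4,P5

Derivation:
t=0-3: P1@Q0 runs 3, rem=3, quantum used, demote→Q1. Q0=[P2,P3,P4,P5] Q1=[P1] Q2=[]
t=3-6: P2@Q0 runs 3, rem=1, quantum used, demote→Q1. Q0=[P3,P4,P5] Q1=[P1,P2] Q2=[]
t=6-9: P3@Q0 runs 3, rem=2, quantum used, demote→Q1. Q0=[P4,P5] Q1=[P1,P2,P3] Q2=[]
t=9-12: P4@Q0 runs 3, rem=6, quantum used, demote→Q1. Q0=[P5] Q1=[P1,P2,P3,P4] Q2=[]
t=12-15: P5@Q0 runs 3, rem=8, quantum used, demote→Q1. Q0=[] Q1=[P1,P2,P3,P4,P5] Q2=[]
t=15-18: P1@Q1 runs 3, rem=0, completes. Q0=[] Q1=[P2,P3,P4,P5] Q2=[]
t=18-19: P2@Q1 runs 1, rem=0, completes. Q0=[] Q1=[P3,P4,P5] Q2=[]
t=19-21: P3@Q1 runs 2, rem=0, completes. Q0=[] Q1=[P4,P5] Q2=[]
t=21-25: P4@Q1 runs 4, rem=2, quantum used, demote→Q2. Q0=[] Q1=[P5] Q2=[P4]
t=25-29: P5@Q1 runs 4, rem=4, quantum used, demote→Q2. Q0=[] Q1=[] Q2=[P4,P5]
t=29-31: P4@Q2 runs 2, rem=0, completes. Q0=[] Q1=[] Q2=[P5]
t=31-35: P5@Q2 runs 4, rem=0, completes. Q0=[] Q1=[] Q2=[]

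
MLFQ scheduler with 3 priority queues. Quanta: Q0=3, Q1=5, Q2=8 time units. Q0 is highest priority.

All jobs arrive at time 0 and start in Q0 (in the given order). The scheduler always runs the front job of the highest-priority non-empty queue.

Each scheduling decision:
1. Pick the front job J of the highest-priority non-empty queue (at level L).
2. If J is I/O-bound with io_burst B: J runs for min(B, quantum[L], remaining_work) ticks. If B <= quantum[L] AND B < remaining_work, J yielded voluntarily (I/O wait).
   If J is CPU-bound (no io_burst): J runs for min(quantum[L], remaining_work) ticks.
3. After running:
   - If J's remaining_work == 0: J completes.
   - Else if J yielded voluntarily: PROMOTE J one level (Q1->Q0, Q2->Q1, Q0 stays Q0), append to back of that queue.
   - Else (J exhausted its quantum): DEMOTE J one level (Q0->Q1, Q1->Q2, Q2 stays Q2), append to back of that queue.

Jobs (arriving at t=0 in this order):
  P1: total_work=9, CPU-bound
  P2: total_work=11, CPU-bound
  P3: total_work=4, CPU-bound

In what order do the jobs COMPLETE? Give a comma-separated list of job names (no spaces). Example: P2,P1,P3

t=0-3: P1@Q0 runs 3, rem=6, quantum used, demote→Q1. Q0=[P2,P3] Q1=[P1] Q2=[]
t=3-6: P2@Q0 runs 3, rem=8, quantum used, demote→Q1. Q0=[P3] Q1=[P1,P2] Q2=[]
t=6-9: P3@Q0 runs 3, rem=1, quantum used, demote→Q1. Q0=[] Q1=[P1,P2,P3] Q2=[]
t=9-14: P1@Q1 runs 5, rem=1, quantum used, demote→Q2. Q0=[] Q1=[P2,P3] Q2=[P1]
t=14-19: P2@Q1 runs 5, rem=3, quantum used, demote→Q2. Q0=[] Q1=[P3] Q2=[P1,P2]
t=19-20: P3@Q1 runs 1, rem=0, completes. Q0=[] Q1=[] Q2=[P1,P2]
t=20-21: P1@Q2 runs 1, rem=0, completes. Q0=[] Q1=[] Q2=[P2]
t=21-24: P2@Q2 runs 3, rem=0, completes. Q0=[] Q1=[] Q2=[]

Answer: P3,P1,P2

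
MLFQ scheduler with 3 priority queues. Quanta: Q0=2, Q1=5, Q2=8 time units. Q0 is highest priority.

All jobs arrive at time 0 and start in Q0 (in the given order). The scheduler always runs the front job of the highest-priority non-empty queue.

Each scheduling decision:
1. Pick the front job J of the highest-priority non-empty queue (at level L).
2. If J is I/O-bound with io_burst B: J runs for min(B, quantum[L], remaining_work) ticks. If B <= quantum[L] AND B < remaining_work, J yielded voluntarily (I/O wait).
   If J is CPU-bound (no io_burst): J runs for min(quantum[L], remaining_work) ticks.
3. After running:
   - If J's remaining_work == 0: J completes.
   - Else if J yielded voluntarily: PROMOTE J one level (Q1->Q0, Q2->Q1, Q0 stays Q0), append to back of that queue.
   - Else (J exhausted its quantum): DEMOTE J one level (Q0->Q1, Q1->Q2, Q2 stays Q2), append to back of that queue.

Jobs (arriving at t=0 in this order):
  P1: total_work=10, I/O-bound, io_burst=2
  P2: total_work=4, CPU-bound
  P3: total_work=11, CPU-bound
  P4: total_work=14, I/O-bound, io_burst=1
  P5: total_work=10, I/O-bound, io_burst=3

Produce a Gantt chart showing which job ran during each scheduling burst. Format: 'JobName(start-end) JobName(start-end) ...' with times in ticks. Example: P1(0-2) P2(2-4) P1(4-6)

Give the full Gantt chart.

t=0-2: P1@Q0 runs 2, rem=8, I/O yield, promote→Q0. Q0=[P2,P3,P4,P5,P1] Q1=[] Q2=[]
t=2-4: P2@Q0 runs 2, rem=2, quantum used, demote→Q1. Q0=[P3,P4,P5,P1] Q1=[P2] Q2=[]
t=4-6: P3@Q0 runs 2, rem=9, quantum used, demote→Q1. Q0=[P4,P5,P1] Q1=[P2,P3] Q2=[]
t=6-7: P4@Q0 runs 1, rem=13, I/O yield, promote→Q0. Q0=[P5,P1,P4] Q1=[P2,P3] Q2=[]
t=7-9: P5@Q0 runs 2, rem=8, quantum used, demote→Q1. Q0=[P1,P4] Q1=[P2,P3,P5] Q2=[]
t=9-11: P1@Q0 runs 2, rem=6, I/O yield, promote→Q0. Q0=[P4,P1] Q1=[P2,P3,P5] Q2=[]
t=11-12: P4@Q0 runs 1, rem=12, I/O yield, promote→Q0. Q0=[P1,P4] Q1=[P2,P3,P5] Q2=[]
t=12-14: P1@Q0 runs 2, rem=4, I/O yield, promote→Q0. Q0=[P4,P1] Q1=[P2,P3,P5] Q2=[]
t=14-15: P4@Q0 runs 1, rem=11, I/O yield, promote→Q0. Q0=[P1,P4] Q1=[P2,P3,P5] Q2=[]
t=15-17: P1@Q0 runs 2, rem=2, I/O yield, promote→Q0. Q0=[P4,P1] Q1=[P2,P3,P5] Q2=[]
t=17-18: P4@Q0 runs 1, rem=10, I/O yield, promote→Q0. Q0=[P1,P4] Q1=[P2,P3,P5] Q2=[]
t=18-20: P1@Q0 runs 2, rem=0, completes. Q0=[P4] Q1=[P2,P3,P5] Q2=[]
t=20-21: P4@Q0 runs 1, rem=9, I/O yield, promote→Q0. Q0=[P4] Q1=[P2,P3,P5] Q2=[]
t=21-22: P4@Q0 runs 1, rem=8, I/O yield, promote→Q0. Q0=[P4] Q1=[P2,P3,P5] Q2=[]
t=22-23: P4@Q0 runs 1, rem=7, I/O yield, promote→Q0. Q0=[P4] Q1=[P2,P3,P5] Q2=[]
t=23-24: P4@Q0 runs 1, rem=6, I/O yield, promote→Q0. Q0=[P4] Q1=[P2,P3,P5] Q2=[]
t=24-25: P4@Q0 runs 1, rem=5, I/O yield, promote→Q0. Q0=[P4] Q1=[P2,P3,P5] Q2=[]
t=25-26: P4@Q0 runs 1, rem=4, I/O yield, promote→Q0. Q0=[P4] Q1=[P2,P3,P5] Q2=[]
t=26-27: P4@Q0 runs 1, rem=3, I/O yield, promote→Q0. Q0=[P4] Q1=[P2,P3,P5] Q2=[]
t=27-28: P4@Q0 runs 1, rem=2, I/O yield, promote→Q0. Q0=[P4] Q1=[P2,P3,P5] Q2=[]
t=28-29: P4@Q0 runs 1, rem=1, I/O yield, promote→Q0. Q0=[P4] Q1=[P2,P3,P5] Q2=[]
t=29-30: P4@Q0 runs 1, rem=0, completes. Q0=[] Q1=[P2,P3,P5] Q2=[]
t=30-32: P2@Q1 runs 2, rem=0, completes. Q0=[] Q1=[P3,P5] Q2=[]
t=32-37: P3@Q1 runs 5, rem=4, quantum used, demote→Q2. Q0=[] Q1=[P5] Q2=[P3]
t=37-40: P5@Q1 runs 3, rem=5, I/O yield, promote→Q0. Q0=[P5] Q1=[] Q2=[P3]
t=40-42: P5@Q0 runs 2, rem=3, quantum used, demote→Q1. Q0=[] Q1=[P5] Q2=[P3]
t=42-45: P5@Q1 runs 3, rem=0, completes. Q0=[] Q1=[] Q2=[P3]
t=45-49: P3@Q2 runs 4, rem=0, completes. Q0=[] Q1=[] Q2=[]

Answer: P1(0-2) P2(2-4) P3(4-6) P4(6-7) P5(7-9) P1(9-11) P4(11-12) P1(12-14) P4(14-15) P1(15-17) P4(17-18) P1(18-20) P4(20-21) P4(21-22) P4(22-23) P4(23-24) P4(24-25) P4(25-26) P4(26-27) P4(27-28) P4(28-29) P4(29-30) P2(30-32) P3(32-37) P5(37-40) P5(40-42) P5(42-45) P3(45-49)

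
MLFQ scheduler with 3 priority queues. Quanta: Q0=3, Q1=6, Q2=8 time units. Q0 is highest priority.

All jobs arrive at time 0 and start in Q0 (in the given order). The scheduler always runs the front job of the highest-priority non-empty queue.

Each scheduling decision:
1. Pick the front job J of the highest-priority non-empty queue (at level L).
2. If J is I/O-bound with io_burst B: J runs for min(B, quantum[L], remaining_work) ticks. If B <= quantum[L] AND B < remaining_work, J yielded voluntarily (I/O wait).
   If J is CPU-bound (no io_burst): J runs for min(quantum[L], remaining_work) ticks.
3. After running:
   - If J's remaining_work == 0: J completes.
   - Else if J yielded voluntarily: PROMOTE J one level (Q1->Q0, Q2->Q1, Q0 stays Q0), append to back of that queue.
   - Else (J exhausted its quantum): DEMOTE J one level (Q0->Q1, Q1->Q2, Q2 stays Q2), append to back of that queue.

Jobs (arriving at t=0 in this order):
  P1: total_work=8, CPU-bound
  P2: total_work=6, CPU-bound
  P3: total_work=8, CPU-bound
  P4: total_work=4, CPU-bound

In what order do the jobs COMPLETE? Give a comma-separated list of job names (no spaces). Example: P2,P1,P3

Answer: P1,P2,P3,P4

Derivation:
t=0-3: P1@Q0 runs 3, rem=5, quantum used, demote→Q1. Q0=[P2,P3,P4] Q1=[P1] Q2=[]
t=3-6: P2@Q0 runs 3, rem=3, quantum used, demote→Q1. Q0=[P3,P4] Q1=[P1,P2] Q2=[]
t=6-9: P3@Q0 runs 3, rem=5, quantum used, demote→Q1. Q0=[P4] Q1=[P1,P2,P3] Q2=[]
t=9-12: P4@Q0 runs 3, rem=1, quantum used, demote→Q1. Q0=[] Q1=[P1,P2,P3,P4] Q2=[]
t=12-17: P1@Q1 runs 5, rem=0, completes. Q0=[] Q1=[P2,P3,P4] Q2=[]
t=17-20: P2@Q1 runs 3, rem=0, completes. Q0=[] Q1=[P3,P4] Q2=[]
t=20-25: P3@Q1 runs 5, rem=0, completes. Q0=[] Q1=[P4] Q2=[]
t=25-26: P4@Q1 runs 1, rem=0, completes. Q0=[] Q1=[] Q2=[]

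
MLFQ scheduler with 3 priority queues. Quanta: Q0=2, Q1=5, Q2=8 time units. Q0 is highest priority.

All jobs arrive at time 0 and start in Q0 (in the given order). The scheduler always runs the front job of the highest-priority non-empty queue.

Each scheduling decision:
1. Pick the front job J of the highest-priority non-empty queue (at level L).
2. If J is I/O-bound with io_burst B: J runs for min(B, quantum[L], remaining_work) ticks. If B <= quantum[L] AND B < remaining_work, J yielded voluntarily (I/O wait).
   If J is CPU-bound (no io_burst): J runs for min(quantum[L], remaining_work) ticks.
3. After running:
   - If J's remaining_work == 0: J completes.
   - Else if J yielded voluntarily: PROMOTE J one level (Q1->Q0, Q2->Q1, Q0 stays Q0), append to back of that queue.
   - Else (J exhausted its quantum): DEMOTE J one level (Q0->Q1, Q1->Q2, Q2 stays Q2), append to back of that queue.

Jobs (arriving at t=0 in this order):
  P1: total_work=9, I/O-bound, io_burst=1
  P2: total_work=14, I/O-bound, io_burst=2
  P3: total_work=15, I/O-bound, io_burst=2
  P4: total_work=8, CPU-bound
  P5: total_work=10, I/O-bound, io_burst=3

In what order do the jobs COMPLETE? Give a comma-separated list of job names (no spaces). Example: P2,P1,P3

Answer: P2,P3,P1,P5,P4

Derivation:
t=0-1: P1@Q0 runs 1, rem=8, I/O yield, promote→Q0. Q0=[P2,P3,P4,P5,P1] Q1=[] Q2=[]
t=1-3: P2@Q0 runs 2, rem=12, I/O yield, promote→Q0. Q0=[P3,P4,P5,P1,P2] Q1=[] Q2=[]
t=3-5: P3@Q0 runs 2, rem=13, I/O yield, promote→Q0. Q0=[P4,P5,P1,P2,P3] Q1=[] Q2=[]
t=5-7: P4@Q0 runs 2, rem=6, quantum used, demote→Q1. Q0=[P5,P1,P2,P3] Q1=[P4] Q2=[]
t=7-9: P5@Q0 runs 2, rem=8, quantum used, demote→Q1. Q0=[P1,P2,P3] Q1=[P4,P5] Q2=[]
t=9-10: P1@Q0 runs 1, rem=7, I/O yield, promote→Q0. Q0=[P2,P3,P1] Q1=[P4,P5] Q2=[]
t=10-12: P2@Q0 runs 2, rem=10, I/O yield, promote→Q0. Q0=[P3,P1,P2] Q1=[P4,P5] Q2=[]
t=12-14: P3@Q0 runs 2, rem=11, I/O yield, promote→Q0. Q0=[P1,P2,P3] Q1=[P4,P5] Q2=[]
t=14-15: P1@Q0 runs 1, rem=6, I/O yield, promote→Q0. Q0=[P2,P3,P1] Q1=[P4,P5] Q2=[]
t=15-17: P2@Q0 runs 2, rem=8, I/O yield, promote→Q0. Q0=[P3,P1,P2] Q1=[P4,P5] Q2=[]
t=17-19: P3@Q0 runs 2, rem=9, I/O yield, promote→Q0. Q0=[P1,P2,P3] Q1=[P4,P5] Q2=[]
t=19-20: P1@Q0 runs 1, rem=5, I/O yield, promote→Q0. Q0=[P2,P3,P1] Q1=[P4,P5] Q2=[]
t=20-22: P2@Q0 runs 2, rem=6, I/O yield, promote→Q0. Q0=[P3,P1,P2] Q1=[P4,P5] Q2=[]
t=22-24: P3@Q0 runs 2, rem=7, I/O yield, promote→Q0. Q0=[P1,P2,P3] Q1=[P4,P5] Q2=[]
t=24-25: P1@Q0 runs 1, rem=4, I/O yield, promote→Q0. Q0=[P2,P3,P1] Q1=[P4,P5] Q2=[]
t=25-27: P2@Q0 runs 2, rem=4, I/O yield, promote→Q0. Q0=[P3,P1,P2] Q1=[P4,P5] Q2=[]
t=27-29: P3@Q0 runs 2, rem=5, I/O yield, promote→Q0. Q0=[P1,P2,P3] Q1=[P4,P5] Q2=[]
t=29-30: P1@Q0 runs 1, rem=3, I/O yield, promote→Q0. Q0=[P2,P3,P1] Q1=[P4,P5] Q2=[]
t=30-32: P2@Q0 runs 2, rem=2, I/O yield, promote→Q0. Q0=[P3,P1,P2] Q1=[P4,P5] Q2=[]
t=32-34: P3@Q0 runs 2, rem=3, I/O yield, promote→Q0. Q0=[P1,P2,P3] Q1=[P4,P5] Q2=[]
t=34-35: P1@Q0 runs 1, rem=2, I/O yield, promote→Q0. Q0=[P2,P3,P1] Q1=[P4,P5] Q2=[]
t=35-37: P2@Q0 runs 2, rem=0, completes. Q0=[P3,P1] Q1=[P4,P5] Q2=[]
t=37-39: P3@Q0 runs 2, rem=1, I/O yield, promote→Q0. Q0=[P1,P3] Q1=[P4,P5] Q2=[]
t=39-40: P1@Q0 runs 1, rem=1, I/O yield, promote→Q0. Q0=[P3,P1] Q1=[P4,P5] Q2=[]
t=40-41: P3@Q0 runs 1, rem=0, completes. Q0=[P1] Q1=[P4,P5] Q2=[]
t=41-42: P1@Q0 runs 1, rem=0, completes. Q0=[] Q1=[P4,P5] Q2=[]
t=42-47: P4@Q1 runs 5, rem=1, quantum used, demote→Q2. Q0=[] Q1=[P5] Q2=[P4]
t=47-50: P5@Q1 runs 3, rem=5, I/O yield, promote→Q0. Q0=[P5] Q1=[] Q2=[P4]
t=50-52: P5@Q0 runs 2, rem=3, quantum used, demote→Q1. Q0=[] Q1=[P5] Q2=[P4]
t=52-55: P5@Q1 runs 3, rem=0, completes. Q0=[] Q1=[] Q2=[P4]
t=55-56: P4@Q2 runs 1, rem=0, completes. Q0=[] Q1=[] Q2=[]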